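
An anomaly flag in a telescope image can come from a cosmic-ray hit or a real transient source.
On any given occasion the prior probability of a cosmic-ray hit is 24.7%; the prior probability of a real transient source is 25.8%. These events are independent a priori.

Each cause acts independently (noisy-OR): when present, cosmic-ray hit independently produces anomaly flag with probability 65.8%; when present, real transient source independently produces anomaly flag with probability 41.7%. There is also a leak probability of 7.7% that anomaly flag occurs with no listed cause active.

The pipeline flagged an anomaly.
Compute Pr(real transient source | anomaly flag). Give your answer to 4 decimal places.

Pr(real transient source | anomaly flag) ≈ 0.4569

Under noisy-OR, P(anomaly flag | causes) = 1 − (1−0.077)·∏(1−qᵢ) over the active causes.
For the numerator, keep only real transient source=true terms: 0.089733 + 0.051998 = 0.141731
Denominator P(anomaly flag): 0.077*0.753*0.742 + 0.461891*0.753*0.258 + 0.684334*0.247*0.742 + 0.815967*0.247*0.258 = 0.310174
Posterior = 0.141731 / 0.310174 ≈ 0.4569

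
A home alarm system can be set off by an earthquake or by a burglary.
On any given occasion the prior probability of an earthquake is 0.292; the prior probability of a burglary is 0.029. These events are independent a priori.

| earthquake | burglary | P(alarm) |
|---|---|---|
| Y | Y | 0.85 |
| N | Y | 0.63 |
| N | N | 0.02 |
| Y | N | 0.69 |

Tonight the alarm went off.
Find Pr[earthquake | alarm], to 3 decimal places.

P(alarm) = 0.02·0.708·0.971 + 0.63·0.708·0.029 + 0.69·0.292·0.971 + 0.85·0.292·0.029 = 0.013749 + 0.012935 + 0.195637 + 0.007198 = 0.229519
Of this, 0.202835 comes from 0.195637 + 0.007198 (the earthquake=true cases).
Hence the posterior is 0.202835/0.229519 ≈ 0.884.

Pr[earthquake | alarm] ≈ 0.884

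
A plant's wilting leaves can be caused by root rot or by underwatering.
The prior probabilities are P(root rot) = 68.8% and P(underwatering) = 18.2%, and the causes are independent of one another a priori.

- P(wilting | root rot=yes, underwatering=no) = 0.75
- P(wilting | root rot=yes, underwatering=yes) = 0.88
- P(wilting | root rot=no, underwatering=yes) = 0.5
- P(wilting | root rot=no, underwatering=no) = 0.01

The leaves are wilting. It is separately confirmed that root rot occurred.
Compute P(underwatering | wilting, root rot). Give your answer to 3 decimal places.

Numerator (weight on configurations with underwatering): 0.88·0.182 = 0.160160
Denominator P(wilting | root rot): 0.75·0.818 + 0.88·0.182 = 0.773660
Posterior = 0.160160 / 0.773660 ≈ 0.207

P(underwatering | wilting, root rot) ≈ 0.207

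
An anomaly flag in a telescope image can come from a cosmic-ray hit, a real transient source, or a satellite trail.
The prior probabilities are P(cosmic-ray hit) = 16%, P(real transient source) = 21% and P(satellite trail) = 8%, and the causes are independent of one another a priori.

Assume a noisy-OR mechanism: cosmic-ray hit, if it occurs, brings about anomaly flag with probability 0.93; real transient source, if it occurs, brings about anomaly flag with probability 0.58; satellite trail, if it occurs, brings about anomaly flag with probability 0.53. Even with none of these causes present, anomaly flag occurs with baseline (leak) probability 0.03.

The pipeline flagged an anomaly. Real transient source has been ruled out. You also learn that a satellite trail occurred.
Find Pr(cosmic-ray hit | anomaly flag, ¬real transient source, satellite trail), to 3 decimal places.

Pr(cosmic-ray hit | anomaly flag, ¬real transient source, satellite trail) ≈ 0.253

Under noisy-OR, P(anomaly flag | causes) = 1 − (1−0.03)·∏(1−qᵢ) over the active causes.
Numerator (weight on configurations with cosmic-ray hit): 0.968087·0.16 = 0.154894
Denominator P(anomaly flag | ¬real transient source, satellite trail): 0.5441·0.84 + 0.968087·0.16 = 0.611938
Posterior = 0.154894 / 0.611938 ≈ 0.253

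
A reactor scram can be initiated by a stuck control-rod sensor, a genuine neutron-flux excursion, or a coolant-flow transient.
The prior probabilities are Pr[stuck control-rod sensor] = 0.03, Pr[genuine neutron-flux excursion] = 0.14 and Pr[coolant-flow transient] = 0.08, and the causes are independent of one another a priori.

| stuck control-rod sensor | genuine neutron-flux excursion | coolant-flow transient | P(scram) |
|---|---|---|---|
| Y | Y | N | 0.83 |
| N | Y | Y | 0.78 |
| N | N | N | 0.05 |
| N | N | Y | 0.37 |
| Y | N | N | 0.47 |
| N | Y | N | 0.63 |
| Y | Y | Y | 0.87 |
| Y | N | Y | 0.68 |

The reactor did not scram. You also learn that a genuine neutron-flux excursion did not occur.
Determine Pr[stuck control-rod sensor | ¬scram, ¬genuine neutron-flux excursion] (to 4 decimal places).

Pr[stuck control-rod sensor | ¬scram, ¬genuine neutron-flux excursion] ≈ 0.0169

By total probability over the 4 (stuck control-rod sensor, coolant-flow transient) configurations:
  P(¬scram | ¬genuine neutron-flux excursion) = 0.95·0.97·0.92 + 0.63·0.97·0.08 + 0.53·0.03·0.92 + 0.32·0.03·0.08
        = 0.847780 + 0.048888 + 0.014628 + 0.000768 = 0.912064
Keeping only the stuck control-rod sensor-present terms gives 0.015396, so
  P(stuck control-rod sensor | ¬scram, ¬genuine neutron-flux excursion) = 0.015396 / 0.912064 ≈ 0.0169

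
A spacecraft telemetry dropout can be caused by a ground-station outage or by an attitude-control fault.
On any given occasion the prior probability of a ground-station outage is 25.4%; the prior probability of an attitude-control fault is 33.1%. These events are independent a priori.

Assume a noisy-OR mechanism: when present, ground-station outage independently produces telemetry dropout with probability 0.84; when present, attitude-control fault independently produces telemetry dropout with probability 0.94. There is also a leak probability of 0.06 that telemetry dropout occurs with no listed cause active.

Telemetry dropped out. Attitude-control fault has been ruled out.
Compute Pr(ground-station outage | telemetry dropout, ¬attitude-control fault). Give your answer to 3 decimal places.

Under noisy-OR, P(telemetry dropout | causes) = 1 − (1−0.06)·∏(1−qᵢ) over the active causes.
Weight on ground-station outage=true, given the evidence: 0.8496×0.254 = 0.215798
Normalizer over all consistent configurations: 0.06×0.746 + 0.8496×0.254 = 0.260558
Posterior = 0.215798 / 0.260558 ≈ 0.828

Pr(ground-station outage | telemetry dropout, ¬attitude-control fault) ≈ 0.828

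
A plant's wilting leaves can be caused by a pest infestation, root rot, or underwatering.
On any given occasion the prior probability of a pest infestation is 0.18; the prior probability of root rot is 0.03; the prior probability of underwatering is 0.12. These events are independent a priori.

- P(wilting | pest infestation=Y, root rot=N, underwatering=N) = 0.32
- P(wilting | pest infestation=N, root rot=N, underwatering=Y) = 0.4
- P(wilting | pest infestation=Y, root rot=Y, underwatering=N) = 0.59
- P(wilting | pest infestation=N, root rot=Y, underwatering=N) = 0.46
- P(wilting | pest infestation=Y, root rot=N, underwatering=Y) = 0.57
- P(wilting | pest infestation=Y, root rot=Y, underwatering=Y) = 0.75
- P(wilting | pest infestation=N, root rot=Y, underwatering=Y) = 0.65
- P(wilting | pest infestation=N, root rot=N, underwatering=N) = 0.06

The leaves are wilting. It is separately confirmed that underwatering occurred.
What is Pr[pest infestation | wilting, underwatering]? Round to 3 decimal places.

Pr[pest infestation | wilting, underwatering] ≈ 0.237

By total probability over the 4 (pest infestation, root rot) configurations:
  P(wilting | underwatering) = 0.4·0.82·0.97 + 0.65·0.82·0.03 + 0.57·0.18·0.97 + 0.75·0.18·0.03
        = 0.318160 + 0.015990 + 0.099522 + 0.004050 = 0.437722
The terms with pest infestation present sum to 0.103572, so
  P(pest infestation | wilting, underwatering) = 0.103572 / 0.437722 ≈ 0.237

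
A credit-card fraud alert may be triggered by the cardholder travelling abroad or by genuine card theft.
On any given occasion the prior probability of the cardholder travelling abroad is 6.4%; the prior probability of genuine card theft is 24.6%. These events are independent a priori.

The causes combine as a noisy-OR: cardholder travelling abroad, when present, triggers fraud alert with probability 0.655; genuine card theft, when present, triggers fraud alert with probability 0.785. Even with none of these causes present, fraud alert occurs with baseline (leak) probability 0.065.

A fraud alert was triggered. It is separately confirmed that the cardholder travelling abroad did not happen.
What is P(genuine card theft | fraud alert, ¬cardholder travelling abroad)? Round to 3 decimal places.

Under noisy-OR, P(fraud alert | causes) = 1 − (1−0.065)·∏(1−qᵢ) over the active causes.
Sum P(fraud alert|·) weighted by the priors over both values of genuine card theft:
  P(fraud alert | ¬cardholder travelling abroad) = 0.065×0.754 + 0.798975×0.246
        = 0.049010 + 0.196548 = 0.245558
Configurations with genuine card theft contribute 0.196548, so
  P(genuine card theft | fraud alert, ¬cardholder travelling abroad) = 0.196548 / 0.245558 ≈ 0.800

P(genuine card theft | fraud alert, ¬cardholder travelling abroad) ≈ 0.800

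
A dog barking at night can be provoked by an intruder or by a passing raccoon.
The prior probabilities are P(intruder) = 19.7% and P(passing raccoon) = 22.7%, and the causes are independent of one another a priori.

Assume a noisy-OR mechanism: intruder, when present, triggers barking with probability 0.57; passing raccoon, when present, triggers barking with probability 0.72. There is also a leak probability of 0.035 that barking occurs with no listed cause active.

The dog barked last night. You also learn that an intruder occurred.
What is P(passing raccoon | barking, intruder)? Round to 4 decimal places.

Under noisy-OR, P(barking | causes) = 1 − (1−0.035)·∏(1−qᵢ) over the active causes.
By total probability over both values of passing raccoon:
  P(barking | intruder) = 0.58505×0.773 + 0.883814×0.227
        = 0.452244 + 0.200626 = 0.652870
Keeping only the passing raccoon-present terms gives 0.200626, so
  P(passing raccoon | barking, intruder) = 0.200626 / 0.652870 ≈ 0.3073

P(passing raccoon | barking, intruder) ≈ 0.3073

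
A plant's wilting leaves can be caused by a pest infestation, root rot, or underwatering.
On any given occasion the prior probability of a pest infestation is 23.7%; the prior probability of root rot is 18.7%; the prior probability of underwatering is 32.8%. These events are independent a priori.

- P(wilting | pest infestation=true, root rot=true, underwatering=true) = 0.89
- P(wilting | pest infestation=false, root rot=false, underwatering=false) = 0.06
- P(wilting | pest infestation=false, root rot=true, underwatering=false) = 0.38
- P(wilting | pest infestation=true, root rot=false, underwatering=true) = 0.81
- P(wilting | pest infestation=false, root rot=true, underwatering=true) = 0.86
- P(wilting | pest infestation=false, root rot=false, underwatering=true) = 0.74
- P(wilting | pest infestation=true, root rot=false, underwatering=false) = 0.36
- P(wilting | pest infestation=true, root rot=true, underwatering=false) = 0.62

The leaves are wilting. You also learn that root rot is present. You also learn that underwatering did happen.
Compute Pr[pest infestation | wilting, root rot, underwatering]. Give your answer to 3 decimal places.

P(wilting | root rot, underwatering) = 0.86×0.763 + 0.89×0.237 = 0.656180 + 0.210930 = 0.867110
The pest infestation-present share is 0.89×0.237 = 0.210930.
P(pest infestation | wilting, root rot, underwatering) = 0.210930 / 0.867110 ≈ 0.243

Pr[pest infestation | wilting, root rot, underwatering] ≈ 0.243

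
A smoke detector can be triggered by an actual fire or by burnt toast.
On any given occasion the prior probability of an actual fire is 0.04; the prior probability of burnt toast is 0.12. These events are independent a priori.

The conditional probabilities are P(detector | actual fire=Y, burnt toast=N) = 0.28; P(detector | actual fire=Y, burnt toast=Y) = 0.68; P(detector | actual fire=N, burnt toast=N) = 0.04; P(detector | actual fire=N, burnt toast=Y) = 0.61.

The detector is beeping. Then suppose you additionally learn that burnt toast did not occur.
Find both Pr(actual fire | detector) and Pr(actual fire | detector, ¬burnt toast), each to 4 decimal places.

Pr(actual fire | detector) ≈ 0.1120; Pr(actual fire | detector, ¬burnt toast) ≈ 0.2258

P(detector) = 0.04·0.96·0.88 + 0.61·0.96·0.12 + 0.28·0.04·0.88 + 0.68·0.04·0.12 = 0.033792 + 0.070272 + 0.009856 + 0.003264 = 0.117184
Of this, 0.013120 comes from 0.009856 + 0.003264 (the actual fire=true cases).
So P(actual fire | detector) = 0.013120/0.117184 ≈ 0.1120.

Now condition on the additional information:
P(detector | ¬burnt toast) = 0.04*0.96 + 0.28*0.04 = 0.038400 + 0.011200 = 0.049600
Of this, 0.011200 comes from 0.28*0.04 (the actual fire=true cases).
So P(actual fire | detector, ¬burnt toast) = 0.011200/0.049600 ≈ 0.2258.
With burnt toast excluded, actual fire must carry more of the explanatory weight for the detector.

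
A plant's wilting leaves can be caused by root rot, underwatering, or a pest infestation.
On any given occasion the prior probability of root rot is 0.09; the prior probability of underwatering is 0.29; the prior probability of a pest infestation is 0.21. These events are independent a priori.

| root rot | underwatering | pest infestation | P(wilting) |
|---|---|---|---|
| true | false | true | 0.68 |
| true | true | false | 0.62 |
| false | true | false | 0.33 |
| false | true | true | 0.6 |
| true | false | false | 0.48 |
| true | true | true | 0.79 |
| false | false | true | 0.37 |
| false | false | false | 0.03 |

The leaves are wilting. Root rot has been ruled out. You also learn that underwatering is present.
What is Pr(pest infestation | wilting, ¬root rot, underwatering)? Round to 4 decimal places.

Numerator (weight on configurations with pest infestation): 0.6*0.21 = 0.126000
Normalizer over all consistent configurations: 0.33*0.79 + 0.6*0.21 = 0.386700
P(pest infestation | wilting, ¬root rot, underwatering) = 0.126000/0.386700 ≈ 0.3258

Pr(pest infestation | wilting, ¬root rot, underwatering) ≈ 0.3258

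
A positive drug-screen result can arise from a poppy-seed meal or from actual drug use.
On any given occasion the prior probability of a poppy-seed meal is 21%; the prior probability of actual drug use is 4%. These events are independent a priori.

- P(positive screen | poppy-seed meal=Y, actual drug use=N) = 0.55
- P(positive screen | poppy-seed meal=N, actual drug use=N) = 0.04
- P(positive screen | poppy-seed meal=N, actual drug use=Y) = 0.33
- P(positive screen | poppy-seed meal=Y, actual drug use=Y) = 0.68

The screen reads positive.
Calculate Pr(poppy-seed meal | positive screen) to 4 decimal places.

Enumerate the 4 (poppy-seed meal, actual drug use) configurations and weight by the priors:
  P(positive screen) = 0.04·0.79·0.96 + 0.33·0.79·0.04 + 0.55·0.21·0.96 + 0.68·0.21·0.04
        = 0.030336 + 0.010428 + 0.110880 + 0.005712 = 0.157356
The terms with poppy-seed meal present sum to 0.116592, so
  P(poppy-seed meal | positive screen) = 0.116592 / 0.157356 ≈ 0.7409

Pr(poppy-seed meal | positive screen) ≈ 0.7409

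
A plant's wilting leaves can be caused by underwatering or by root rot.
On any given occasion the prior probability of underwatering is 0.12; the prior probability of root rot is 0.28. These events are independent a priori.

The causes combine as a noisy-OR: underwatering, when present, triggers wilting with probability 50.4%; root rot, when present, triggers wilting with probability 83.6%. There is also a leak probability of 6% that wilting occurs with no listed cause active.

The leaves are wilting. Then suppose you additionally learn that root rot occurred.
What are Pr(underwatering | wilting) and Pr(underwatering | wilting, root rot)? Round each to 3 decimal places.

Pr(underwatering | wilting) ≈ 0.238; Pr(underwatering | wilting, root rot) ≈ 0.130

Under noisy-OR, P(wilting | causes) = 1 − (1−0.06)·∏(1−qᵢ) over the active causes.
By total probability over the 4 (underwatering, root rot) configurations:
  P(wilting) = 0.06·0.88·0.72 + 0.84584·0.88·0.28 + 0.53376·0.12·0.72 + 0.923537·0.12·0.28
        = 0.038016 + 0.208415 + 0.046117 + 0.031031 = 0.323579
Keeping only the underwatering-present terms gives 0.077148, so
  P(underwatering | wilting) = 0.077148 / 0.323579 ≈ 0.238

Now also conditioning on root rot=true:
By total probability over both values of underwatering:
  P(wilting | root rot) = 0.84584*0.88 + 0.923537*0.12
        = 0.744339 + 0.110824 = 0.855163
The terms with underwatering present sum to 0.110824, so
  P(underwatering | wilting, root rot) = 0.110824 / 0.855163 ≈ 0.130
— root rot explains away the evidence for underwatering.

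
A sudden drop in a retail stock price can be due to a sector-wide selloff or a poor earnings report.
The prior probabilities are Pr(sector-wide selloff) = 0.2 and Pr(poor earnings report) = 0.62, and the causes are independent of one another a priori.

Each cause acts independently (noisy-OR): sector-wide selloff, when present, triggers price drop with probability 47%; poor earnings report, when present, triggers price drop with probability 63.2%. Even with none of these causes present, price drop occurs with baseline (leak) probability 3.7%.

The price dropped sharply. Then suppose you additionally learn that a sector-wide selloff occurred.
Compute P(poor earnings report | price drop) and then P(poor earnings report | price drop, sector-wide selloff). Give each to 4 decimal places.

P(poor earnings report | price drop) ≈ 0.8968; P(poor earnings report | price drop, sector-wide selloff) ≈ 0.7302

Under noisy-OR, P(price drop | causes) = 1 − (1−0.037)·∏(1−qᵢ) over the active causes.
Numerator (weight on configurations with poor earnings report): 0.320226 + 0.100710 = 0.420936
The normalizing constant is 0.037·0.8·0.38 + 0.645616·0.8·0.62 + 0.48961·0.2·0.38 + 0.812176·0.2·0.62 = 0.469394
Posterior = 0.420936 / 0.469394 ≈ 0.8968

Now also conditioning on sector-wide selloff=true:
For the numerator, keep only poor earnings report=true terms: 0.812176*0.62 = 0.503549
Normalizer over all consistent configurations: 0.48961*0.38 + 0.812176*0.62 = 0.689601
Posterior = 0.503549 / 0.689601 ≈ 0.7302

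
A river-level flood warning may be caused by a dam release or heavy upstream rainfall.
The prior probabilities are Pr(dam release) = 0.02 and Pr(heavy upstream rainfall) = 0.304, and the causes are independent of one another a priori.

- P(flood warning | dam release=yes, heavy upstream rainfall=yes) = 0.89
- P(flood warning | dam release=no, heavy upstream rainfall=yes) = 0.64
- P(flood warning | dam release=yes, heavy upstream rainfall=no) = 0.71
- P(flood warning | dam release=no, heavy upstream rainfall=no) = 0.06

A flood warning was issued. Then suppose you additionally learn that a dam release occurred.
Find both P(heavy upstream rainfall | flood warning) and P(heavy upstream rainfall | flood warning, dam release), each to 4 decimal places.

Weight on heavy upstream rainfall=true, given the evidence: 0.190669 + 0.005411 = 0.196080
Denominator P(flood warning): 0.06*0.98*0.696 + 0.64*0.98*0.304 + 0.71*0.02*0.696 + 0.89*0.02*0.304 = 0.246888
P(heavy upstream rainfall | flood warning) = 0.196080/0.246888 ≈ 0.7942

Now also conditioning on dam release=true:
Weight on heavy upstream rainfall=true, given the evidence: 0.89·0.304 = 0.270560
The normalizing constant is 0.71·0.696 + 0.89·0.304 = 0.764720
P(heavy upstream rainfall | flood warning, dam release) = 0.270560/0.764720 ≈ 0.3538
This is intercausal reasoning (explaining away): once dam release accounts for the flood warning, heavy upstream rainfall becomes less likely.

P(heavy upstream rainfall | flood warning) ≈ 0.7942; P(heavy upstream rainfall | flood warning, dam release) ≈ 0.3538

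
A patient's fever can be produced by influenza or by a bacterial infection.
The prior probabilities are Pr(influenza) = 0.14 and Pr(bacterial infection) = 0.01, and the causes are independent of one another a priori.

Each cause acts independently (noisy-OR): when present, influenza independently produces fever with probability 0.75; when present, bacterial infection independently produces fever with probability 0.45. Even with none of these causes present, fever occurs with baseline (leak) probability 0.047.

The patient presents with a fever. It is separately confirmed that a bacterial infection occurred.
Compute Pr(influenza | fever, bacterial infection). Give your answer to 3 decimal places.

Pr(influenza | fever, bacterial infection) ≈ 0.229

Under noisy-OR, P(fever | causes) = 1 − (1−0.047)·∏(1−qᵢ) over the active causes.
P(fever | bacterial infection) = 0.47585*0.86 + 0.868962*0.14 = 0.409231 + 0.121655 = 0.530886
Restricting to configurations with influenza present: 0.868962*0.14 = 0.121655.
P(influenza | fever, bacterial infection) = 0.121655 / 0.530886 ≈ 0.229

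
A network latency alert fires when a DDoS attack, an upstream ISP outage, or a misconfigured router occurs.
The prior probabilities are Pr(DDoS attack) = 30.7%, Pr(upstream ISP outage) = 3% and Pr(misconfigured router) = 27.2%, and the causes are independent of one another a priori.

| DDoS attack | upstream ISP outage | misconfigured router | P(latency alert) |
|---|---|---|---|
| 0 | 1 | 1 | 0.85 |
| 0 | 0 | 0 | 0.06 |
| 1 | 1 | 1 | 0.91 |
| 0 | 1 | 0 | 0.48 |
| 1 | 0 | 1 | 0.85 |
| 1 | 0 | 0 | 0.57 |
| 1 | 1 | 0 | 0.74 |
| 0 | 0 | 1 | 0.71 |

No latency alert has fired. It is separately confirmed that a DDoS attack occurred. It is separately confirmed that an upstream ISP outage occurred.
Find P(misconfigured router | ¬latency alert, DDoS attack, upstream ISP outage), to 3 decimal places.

Enumerate both values of misconfigured router and weight by the priors:
  P(¬latency alert | DDoS attack, upstream ISP outage) = 0.26*0.728 + 0.09*0.272
        = 0.189280 + 0.024480 = 0.213760
The terms with misconfigured router present sum to 0.024480, so
  P(misconfigured router | ¬latency alert, DDoS attack, upstream ISP outage) = 0.024480 / 0.213760 ≈ 0.115

P(misconfigured router | ¬latency alert, DDoS attack, upstream ISP outage) ≈ 0.115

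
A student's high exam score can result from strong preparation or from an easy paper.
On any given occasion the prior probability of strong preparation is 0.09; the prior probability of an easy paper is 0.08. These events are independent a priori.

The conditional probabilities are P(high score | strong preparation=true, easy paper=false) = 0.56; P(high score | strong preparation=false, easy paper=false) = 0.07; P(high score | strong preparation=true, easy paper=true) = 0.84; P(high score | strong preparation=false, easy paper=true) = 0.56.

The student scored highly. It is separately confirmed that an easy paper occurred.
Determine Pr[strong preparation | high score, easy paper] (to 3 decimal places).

Pr[strong preparation | high score, easy paper] ≈ 0.129

P(high score | easy paper) = 0.56·0.91 + 0.84·0.09 = 0.509600 + 0.075600 = 0.585200
Of this, 0.075600 comes from 0.84·0.09 (the strong preparation=true cases).
Hence the posterior is 0.075600/0.585200 ≈ 0.129.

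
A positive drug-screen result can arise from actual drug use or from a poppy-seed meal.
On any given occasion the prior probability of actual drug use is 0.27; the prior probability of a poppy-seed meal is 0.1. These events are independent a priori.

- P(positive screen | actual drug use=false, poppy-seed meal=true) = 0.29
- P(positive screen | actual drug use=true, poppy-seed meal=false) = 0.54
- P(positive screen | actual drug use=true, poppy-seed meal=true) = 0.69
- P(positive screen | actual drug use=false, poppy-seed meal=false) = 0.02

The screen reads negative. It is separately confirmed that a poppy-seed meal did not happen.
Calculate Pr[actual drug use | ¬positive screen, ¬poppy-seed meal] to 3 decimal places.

For the numerator, keep only actual drug use=true terms: 0.46*0.27 = 0.124200
Normalizer over all consistent configurations: 0.98*0.73 + 0.46*0.27 = 0.839600
P(actual drug use | ¬positive screen, ¬poppy-seed meal) = 0.124200/0.839600 ≈ 0.148

Pr[actual drug use | ¬positive screen, ¬poppy-seed meal] ≈ 0.148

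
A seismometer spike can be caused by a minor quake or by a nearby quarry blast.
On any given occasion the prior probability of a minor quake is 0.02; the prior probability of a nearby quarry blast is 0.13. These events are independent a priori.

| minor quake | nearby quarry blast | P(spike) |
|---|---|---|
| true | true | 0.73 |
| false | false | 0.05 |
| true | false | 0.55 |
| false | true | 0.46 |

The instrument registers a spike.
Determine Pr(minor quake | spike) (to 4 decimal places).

Pr(minor quake | spike) ≈ 0.1018

P(spike) = 0.05·0.98·0.87 + 0.46·0.98·0.13 + 0.55·0.02·0.87 + 0.73·0.02·0.13 = 0.042630 + 0.058604 + 0.009570 + 0.001898 = 0.112702
The minor quake-present share is 0.009570 + 0.001898 = 0.011468.
So P(minor quake | spike) = 0.011468/0.112702 ≈ 0.1018.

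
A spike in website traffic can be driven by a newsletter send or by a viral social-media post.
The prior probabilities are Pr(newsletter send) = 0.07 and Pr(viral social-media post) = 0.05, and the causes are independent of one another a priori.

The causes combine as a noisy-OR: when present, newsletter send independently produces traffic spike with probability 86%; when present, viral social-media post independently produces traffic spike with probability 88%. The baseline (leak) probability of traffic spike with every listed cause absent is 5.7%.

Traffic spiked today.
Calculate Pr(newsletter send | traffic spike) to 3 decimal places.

Pr(newsletter send | traffic spike) ≈ 0.400

Under noisy-OR, P(traffic spike | causes) = 1 − (1−0.057)·∏(1−qᵢ) over the active causes.
P(traffic spike) = 0.057×0.93×0.95 + 0.88684×0.93×0.05 + 0.86798×0.07×0.95 + 0.984158×0.07×0.05 = 0.050360 + 0.041238 + 0.057721 + 0.003445 = 0.152764
Of this, 0.061166 comes from 0.057721 + 0.003445 (the newsletter send=true cases).
So P(newsletter send | traffic spike) = 0.061166/0.152764 ≈ 0.400.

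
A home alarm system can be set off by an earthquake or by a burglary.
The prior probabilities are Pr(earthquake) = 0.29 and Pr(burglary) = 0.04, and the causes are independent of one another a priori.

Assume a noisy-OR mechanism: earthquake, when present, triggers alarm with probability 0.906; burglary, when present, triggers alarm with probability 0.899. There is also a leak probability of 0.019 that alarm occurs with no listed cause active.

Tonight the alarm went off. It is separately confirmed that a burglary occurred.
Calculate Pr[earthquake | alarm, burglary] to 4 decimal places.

Pr[earthquake | alarm, burglary] ≈ 0.3099

Under noisy-OR, P(alarm | causes) = 1 − (1−0.019)·∏(1−qᵢ) over the active causes.
By total probability over both values of earthquake:
  P(alarm | burglary) = 0.900919×0.71 + 0.990686×0.29
        = 0.639652 + 0.287299 = 0.926951
Keeping only the earthquake-present terms gives 0.287299, so
  P(earthquake | alarm, burglary) = 0.287299 / 0.926951 ≈ 0.3099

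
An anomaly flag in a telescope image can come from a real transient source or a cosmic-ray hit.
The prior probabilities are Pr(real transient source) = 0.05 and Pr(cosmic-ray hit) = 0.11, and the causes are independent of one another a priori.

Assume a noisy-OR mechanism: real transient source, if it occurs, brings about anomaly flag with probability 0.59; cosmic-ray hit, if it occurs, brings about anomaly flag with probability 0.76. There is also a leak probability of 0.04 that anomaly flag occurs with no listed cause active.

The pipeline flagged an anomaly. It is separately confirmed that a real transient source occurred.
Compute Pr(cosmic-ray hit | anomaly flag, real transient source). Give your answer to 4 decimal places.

Under noisy-OR, P(anomaly flag | causes) = 1 − (1−0.04)·∏(1−qᵢ) over the active causes.
Numerator (weight on configurations with cosmic-ray hit): 0.905536·0.11 = 0.099609
Denominator P(anomaly flag | real transient source): 0.6064·0.89 + 0.905536·0.11 = 0.639305
P(cosmic-ray hit | anomaly flag, real transient source) = 0.099609/0.639305 ≈ 0.1558

Pr(cosmic-ray hit | anomaly flag, real transient source) ≈ 0.1558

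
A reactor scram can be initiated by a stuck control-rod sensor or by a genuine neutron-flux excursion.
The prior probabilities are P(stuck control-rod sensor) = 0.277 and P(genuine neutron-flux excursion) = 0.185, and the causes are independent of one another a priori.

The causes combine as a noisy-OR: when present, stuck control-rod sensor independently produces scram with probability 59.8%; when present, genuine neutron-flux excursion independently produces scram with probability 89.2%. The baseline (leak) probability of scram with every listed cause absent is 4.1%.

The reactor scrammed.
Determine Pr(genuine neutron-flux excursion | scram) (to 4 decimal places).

Pr(genuine neutron-flux excursion | scram) ≈ 0.5092

Under noisy-OR, P(scram | causes) = 1 − (1−0.041)·∏(1−qᵢ) over the active causes.
Enumerate the 4 (stuck control-rod sensor, genuine neutron-flux excursion) configurations and weight by the priors:
  P(scram) = 0.041·0.723·0.815 + 0.896428·0.723·0.185 + 0.614482·0.277·0.815 + 0.958364·0.277·0.185
        = 0.024159 + 0.119902 + 0.138722 + 0.049111 = 0.331894
Configurations with genuine neutron-flux excursion contribute 0.169013, so
  P(genuine neutron-flux excursion | scram) = 0.169013 / 0.331894 ≈ 0.5092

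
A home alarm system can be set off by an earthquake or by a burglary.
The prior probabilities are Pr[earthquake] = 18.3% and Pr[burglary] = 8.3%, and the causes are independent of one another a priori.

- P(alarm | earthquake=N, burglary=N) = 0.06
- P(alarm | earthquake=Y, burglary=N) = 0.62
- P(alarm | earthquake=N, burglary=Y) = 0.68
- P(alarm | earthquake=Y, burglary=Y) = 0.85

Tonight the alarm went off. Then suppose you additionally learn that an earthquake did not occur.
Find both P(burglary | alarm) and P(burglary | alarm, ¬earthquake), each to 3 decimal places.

P(burglary | alarm) ≈ 0.284; P(burglary | alarm, ¬earthquake) ≈ 0.506

Sum P(alarm|·) weighted by the priors over the 4 (earthquake, burglary) configurations:
  P(alarm) = 0.06*0.817*0.917 + 0.68*0.817*0.083 + 0.62*0.183*0.917 + 0.85*0.183*0.083
        = 0.044951 + 0.046111 + 0.104043 + 0.012911 = 0.208016
Configurations with burglary contribute 0.059022, so
  P(burglary | alarm) = 0.059022 / 0.208016 ≈ 0.284

With the extra evidence:
By total probability over both values of burglary:
  P(alarm | ¬earthquake) = 0.06×0.917 + 0.68×0.083
        = 0.055020 + 0.056440 = 0.111460
The terms with burglary present sum to 0.056440, so
  P(burglary | alarm, ¬earthquake) = 0.056440 / 0.111460 ≈ 0.506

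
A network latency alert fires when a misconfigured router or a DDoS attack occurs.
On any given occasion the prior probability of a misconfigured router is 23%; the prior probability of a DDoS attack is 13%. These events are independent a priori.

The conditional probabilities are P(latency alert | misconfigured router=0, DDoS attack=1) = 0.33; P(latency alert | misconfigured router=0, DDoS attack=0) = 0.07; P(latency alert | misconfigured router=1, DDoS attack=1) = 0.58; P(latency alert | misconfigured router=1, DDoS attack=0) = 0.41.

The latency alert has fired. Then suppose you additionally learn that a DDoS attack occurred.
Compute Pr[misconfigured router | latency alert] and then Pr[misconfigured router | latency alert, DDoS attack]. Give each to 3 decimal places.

By total probability over the 4 (misconfigured router, DDoS attack) configurations:
  P(latency alert) = 0.07×0.77×0.87 + 0.33×0.77×0.13 + 0.41×0.23×0.87 + 0.58×0.23×0.13
        = 0.046893 + 0.033033 + 0.082041 + 0.017342 = 0.179309
The terms with misconfigured router present sum to 0.099383, so
  P(misconfigured router | latency alert) = 0.099383 / 0.179309 ≈ 0.554

Now condition on the additional information:
Sum P(latency alert|·) weighted by the priors over both values of misconfigured router:
  P(latency alert | DDoS attack) = 0.33·0.77 + 0.58·0.23
        = 0.254100 + 0.133400 = 0.387500
The terms with misconfigured router present sum to 0.133400, so
  P(misconfigured router | latency alert, DDoS attack) = 0.133400 / 0.387500 ≈ 0.344

Pr[misconfigured router | latency alert] ≈ 0.554; Pr[misconfigured router | latency alert, DDoS attack] ≈ 0.344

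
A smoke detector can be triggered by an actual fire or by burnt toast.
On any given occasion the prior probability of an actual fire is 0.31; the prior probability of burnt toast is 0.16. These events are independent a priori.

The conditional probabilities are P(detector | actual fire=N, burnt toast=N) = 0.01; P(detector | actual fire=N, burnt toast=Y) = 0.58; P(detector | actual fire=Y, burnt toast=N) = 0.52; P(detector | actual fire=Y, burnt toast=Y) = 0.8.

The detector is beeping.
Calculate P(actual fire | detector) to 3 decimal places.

Sum P(detector|·) weighted by the priors over the 4 (actual fire, burnt toast) configurations:
  P(detector) = 0.01·0.69·0.84 + 0.58·0.69·0.16 + 0.52·0.31·0.84 + 0.8·0.31·0.16
        = 0.005796 + 0.064032 + 0.135408 + 0.039680 = 0.244916
Keeping only the actual fire-present terms gives 0.175088, so
  P(actual fire | detector) = 0.175088 / 0.244916 ≈ 0.715

P(actual fire | detector) ≈ 0.715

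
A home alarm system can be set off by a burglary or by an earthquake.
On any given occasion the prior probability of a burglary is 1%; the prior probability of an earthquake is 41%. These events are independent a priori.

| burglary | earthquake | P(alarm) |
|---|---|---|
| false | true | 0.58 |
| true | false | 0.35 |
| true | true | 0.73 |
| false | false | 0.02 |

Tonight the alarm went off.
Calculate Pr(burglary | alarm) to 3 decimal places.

Pr(burglary | alarm) ≈ 0.020

P(alarm) = 0.02*0.99*0.59 + 0.58*0.99*0.41 + 0.35*0.01*0.59 + 0.73*0.01*0.41 = 0.011682 + 0.235422 + 0.002065 + 0.002993 = 0.252162
Restricting to configurations with burglary present: 0.002065 + 0.002993 = 0.005058.
P(burglary | alarm) = 0.005058 / 0.252162 ≈ 0.020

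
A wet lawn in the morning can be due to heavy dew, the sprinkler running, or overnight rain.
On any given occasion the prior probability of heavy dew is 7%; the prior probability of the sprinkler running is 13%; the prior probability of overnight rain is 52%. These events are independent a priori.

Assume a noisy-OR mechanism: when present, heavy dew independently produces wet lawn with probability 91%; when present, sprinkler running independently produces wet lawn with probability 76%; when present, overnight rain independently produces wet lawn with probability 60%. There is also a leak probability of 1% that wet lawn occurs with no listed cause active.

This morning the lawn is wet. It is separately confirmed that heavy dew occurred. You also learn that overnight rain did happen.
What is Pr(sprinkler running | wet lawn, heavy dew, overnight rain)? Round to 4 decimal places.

Under noisy-OR, P(wet lawn | causes) = 1 − (1−0.01)·∏(1−qᵢ) over the active causes.
For the numerator, keep only sprinkler running=true terms: 0.991446*0.13 = 0.128888
Normalizer over all consistent configurations: 0.96436*0.87 + 0.991446*0.13 = 0.967881
Posterior = 0.128888 / 0.967881 ≈ 0.1332

Pr(sprinkler running | wet lawn, heavy dew, overnight rain) ≈ 0.1332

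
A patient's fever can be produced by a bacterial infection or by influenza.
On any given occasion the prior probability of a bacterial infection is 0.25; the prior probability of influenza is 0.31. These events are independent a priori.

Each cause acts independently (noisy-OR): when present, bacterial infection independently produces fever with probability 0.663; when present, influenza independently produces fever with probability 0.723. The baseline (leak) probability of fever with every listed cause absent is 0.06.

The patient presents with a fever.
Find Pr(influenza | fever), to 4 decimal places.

Under noisy-OR, P(fever | causes) = 1 − (1−0.06)·∏(1−qᵢ) over the active causes.
Sum P(fever|·) weighted by the priors over the 4 (bacterial infection, influenza) configurations:
  P(fever) = 0.06·0.75·0.69 + 0.73962·0.75·0.31 + 0.68322·0.25·0.69 + 0.912252·0.25·0.31
        = 0.031050 + 0.171962 + 0.117855 + 0.070700 = 0.391567
Keeping only the influenza-present terms gives 0.242662, so
  P(influenza | fever) = 0.242662 / 0.391567 ≈ 0.6197

Pr(influenza | fever) ≈ 0.6197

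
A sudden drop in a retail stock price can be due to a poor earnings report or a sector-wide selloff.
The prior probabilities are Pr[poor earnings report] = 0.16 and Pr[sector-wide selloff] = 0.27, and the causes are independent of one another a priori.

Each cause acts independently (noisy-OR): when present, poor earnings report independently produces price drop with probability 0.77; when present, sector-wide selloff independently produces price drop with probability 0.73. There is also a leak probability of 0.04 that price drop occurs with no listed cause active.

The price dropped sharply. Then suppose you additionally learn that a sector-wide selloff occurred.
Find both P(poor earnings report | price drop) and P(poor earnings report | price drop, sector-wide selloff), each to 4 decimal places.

P(poor earnings report | price drop) ≈ 0.4061; P(poor earnings report | price drop, sector-wide selloff) ≈ 0.1947

Under noisy-OR, P(price drop | causes) = 1 − (1−0.04)·∏(1−qᵢ) over the active causes.
P(price drop) = 0.04×0.84×0.73 + 0.7408×0.84×0.27 + 0.7792×0.16×0.73 + 0.940384×0.16×0.27 = 0.024528 + 0.168013 + 0.091011 + 0.040625 = 0.324177
Restricting to configurations with poor earnings report present: 0.091011 + 0.040625 = 0.131636.
Hence the posterior is 0.131636/0.324177 ≈ 0.4061.

Now also conditioning on sector-wide selloff=true:
P(price drop | sector-wide selloff) = 0.7408*0.84 + 0.940384*0.16 = 0.622272 + 0.150461 = 0.772733
Restricting to configurations with poor earnings report present: 0.940384*0.16 = 0.150461.
Hence the posterior is 0.150461/0.772733 ≈ 0.1947.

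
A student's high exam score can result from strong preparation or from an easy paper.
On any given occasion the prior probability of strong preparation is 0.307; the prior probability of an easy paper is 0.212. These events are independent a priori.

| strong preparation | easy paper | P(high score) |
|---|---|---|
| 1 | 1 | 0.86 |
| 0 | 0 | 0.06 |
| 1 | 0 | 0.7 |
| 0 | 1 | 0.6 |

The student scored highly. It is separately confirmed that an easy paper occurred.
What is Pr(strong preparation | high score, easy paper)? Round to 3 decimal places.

Pr(strong preparation | high score, easy paper) ≈ 0.388

Sum P(high score|·) weighted by the priors over both values of strong preparation:
  P(high score | easy paper) = 0.6*0.693 + 0.86*0.307
        = 0.415800 + 0.264020 = 0.679820
Keeping only the strong preparation-present terms gives 0.264020, so
  P(strong preparation | high score, easy paper) = 0.264020 / 0.679820 ≈ 0.388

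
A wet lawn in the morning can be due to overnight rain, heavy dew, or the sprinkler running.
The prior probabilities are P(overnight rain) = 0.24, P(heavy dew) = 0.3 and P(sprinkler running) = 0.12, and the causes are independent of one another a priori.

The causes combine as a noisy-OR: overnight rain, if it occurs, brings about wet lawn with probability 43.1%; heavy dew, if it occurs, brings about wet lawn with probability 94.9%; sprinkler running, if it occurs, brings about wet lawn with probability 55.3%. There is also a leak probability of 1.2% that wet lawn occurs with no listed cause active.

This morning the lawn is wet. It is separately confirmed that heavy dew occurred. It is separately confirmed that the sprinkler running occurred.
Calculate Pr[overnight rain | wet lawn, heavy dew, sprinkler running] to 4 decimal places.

Pr[overnight rain | wet lawn, heavy dew, sprinkler running] ≈ 0.2418

Under noisy-OR, P(wet lawn | causes) = 1 − (1−0.012)·∏(1−qᵢ) over the active causes.
By total probability over both values of overnight rain:
  P(wet lawn | heavy dew, sprinkler running) = 0.977477·0.76 + 0.987184·0.24
        = 0.742883 + 0.236924 = 0.979807
Configurations with overnight rain contribute 0.236924, so
  P(overnight rain | wet lawn, heavy dew, sprinkler running) = 0.236924 / 0.979807 ≈ 0.2418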